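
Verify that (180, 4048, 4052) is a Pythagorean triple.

Compute a² + b² = 180² + 4048² = 32400 + 16386304 = 16418704
Compute c² = 4052² = 16418704
Since 16418704 = 16418704, confirmed.

Yes, it is a Pythagorean triple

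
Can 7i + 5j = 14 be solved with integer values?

Step 1: Compute gcd(7, 5).
gcd(7, 5) = 1

Step 2: Check divisibility.
Does 1 divide 14? 14 = 1 x 14, so yes.

By the theorem on linear Diophantine equations, 7i + 5j = 14 has integer solutions if and only if gcd(7, 5) divides 14. Since 1 | 14, solutions exist.

Yes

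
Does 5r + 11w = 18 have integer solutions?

Step 1: Compute gcd(5, 11).
gcd(5, 11) = 1

Step 2: Check divisibility.
Does 1 divide 18? 18 = 1 x 18, so yes.

By the theorem on linear Diophantine equations, 5r + 11w = 18 has integer solutions if and only if gcd(5, 11) divides 18. Since 1 | 18, solutions exist.

Yes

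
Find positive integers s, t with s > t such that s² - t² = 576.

Factor: s² - t² = (s+t)(s-t) = 576.
We need two factors of 576 with the same parity.
Use s+t = 288 and s-t = 2 (product 288·2 = 576).
Adding: 2s = 290, so s = 145.
Subtracting: 2t = 286, so t = 143.
Check: 145² - 143² = 21025 - 20449 = 576 ✓

s = 145, t = 143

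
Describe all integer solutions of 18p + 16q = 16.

Step 1: Compute gcd(18, 16) = 2.
Since 2 divides 16, solutions exist.

Step 2: Find a particular solution using extended Euclidean algorithm.
We get p₀ = 8, q₀ = -8.
Check: 18*8 + 16*-8 = 16 = 16 ✓

Step 3: Write the general solution.
p = 8 + (16/2)t = 8 + 8t
q = -8 - (18/2)t = -8 - 9t
for any integer t.

p = 8 + 8t, q = -8 - 9t for integer t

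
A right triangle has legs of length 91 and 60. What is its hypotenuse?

c² = a² + b² = 91² + 60² = 8281 + 3600 = 11881
c = 109

109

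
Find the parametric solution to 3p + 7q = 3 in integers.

Step 1: Compute gcd(3, 7) = 1.
Since 1 divides 3, solutions exist.

Step 2: Find a particular solution using extended Euclidean algorithm.
We get p₀ = -6, q₀ = 3.
Check: 3*-6 + 7*3 = 3 = 3 ✓

Step 3: Write the general solution.
p = -6 + (7/1)t = -6 + 7t
q = 3 - (3/1)t = 3 - 3t
for any integer t.

p = -6 + 7t, q = 3 - 3t for integer t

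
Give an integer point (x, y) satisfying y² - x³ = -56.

Try small integer x values and check whether x³ - 56 is a perfect square.
x = 18: x³ - 56 = 18³ - 56 = 5832 - 56 = 5776
Is 5776 a perfect square? 76² = 5776 ✓
So (x, y) = (18, 76) is a solution.

x = 18, y = 76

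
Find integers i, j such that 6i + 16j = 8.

Step 1: Check solvability.
gcd(6, 16) = 2
Since 2 divides 8, solutions exist.

Step 2: Apply extended Euclidean algorithm to find gcd.
We find integers such that 6*x0 + 16*y0 = 2

Step 3: Scale the particular solution.
Multiply by 8/2 = 4:
i = 12, j = -4

Step 4: Verify.
6*(12) + 16*(-4) = 8 = 8 ✓

i = 12, j = -4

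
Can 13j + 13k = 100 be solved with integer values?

Step 1: Compute gcd(13, 13).
gcd(13, 13) = 13

Step 2: Check divisibility.
Does 13 divide 100? 100 = 13 x 7 + 9, so no.

By the theorem on linear Diophantine equations, 13j + 13k = 100 has integer solutions if and only if gcd(13, 13) divides 100. Since 13 does not divide 100, no solutions exist.

No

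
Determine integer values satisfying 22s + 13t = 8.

Step 1: Check solvability.
gcd(22, 13) = 1
Since 1 divides 8, solutions exist.

Step 2: Apply extended Euclidean algorithm to find gcd.
We find integers such that 22*x0 + 13*y0 = 1

Step 3: Scale the particular solution.
Multiply by 8/1 = 8:
s = 24, t = -40

Step 4: Verify.
22*(24) + 13*(-40) = 8 = 8 ✓

s = 24, t = -40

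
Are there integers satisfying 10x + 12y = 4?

Step 1: Compute gcd(10, 12).
gcd(10, 12) = 2

Step 2: Check divisibility.
Does 2 divide 4? 4 = 2 x 2, so yes.

By the theorem on linear Diophantine equations, 10x + 12y = 4 has integer solutions if and only if gcd(10, 12) divides 4. Since 2 | 4, solutions exist.

Yes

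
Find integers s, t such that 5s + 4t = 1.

Step 1: Check solvability.
gcd(5, 4) = 1
Since 1 divides 1, solutions exist.

Step 2: Apply extended Euclidean algorithm to find gcd.
We find integers such that 5*x0 + 4*y0 = 1

Step 3: Scale the particular solution.
Multiply by 1/1 = 1:
s = 1, t = -1

Step 4: Verify.
5*(1) + 4*(-1) = 1 = 1 ✓

s = 1, t = -1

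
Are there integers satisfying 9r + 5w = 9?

Step 1: Compute gcd(9, 5).
gcd(9, 5) = 1

Step 2: Check divisibility.
Does 1 divide 9? 9 = 1 x 9, so yes.

By the theorem on linear Diophantine equations, 9r + 5w = 9 has integer solutions if and only if gcd(9, 5) divides 9. Since 1 | 9, solutions exist.

Yes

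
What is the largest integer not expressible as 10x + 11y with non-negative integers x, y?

For two coprime denominations a and b, the Frobenius number (largest value not representable as a non-negative combination) is ab - a - b.
Here gcd(10, 11) = 1, so they are coprime.
F(10, 11) = 10·11 - 10 - 11 = 110 - 21 = 89

89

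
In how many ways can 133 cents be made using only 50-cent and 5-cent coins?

We need non-negative integers (x, y) with 50x + 5y = 133.
For each x from 0 to 2, check if (133 - 50x) is a non-negative multiple of 5.
Solutions (x, y): none
Count: 0

0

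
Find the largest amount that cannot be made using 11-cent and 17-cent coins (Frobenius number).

For two coprime denominations a and b, the Frobenius number (largest value not representable as a non-negative combination) is ab - a - b.
Here gcd(11, 17) = 1, so they are coprime.
F(11, 17) = 11·17 - 11 - 17 = 187 - 28 = 159

159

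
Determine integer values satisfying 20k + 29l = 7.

Step 1: Check solvability.
gcd(20, 29) = 1
Since 1 divides 7, solutions exist.

Step 2: Apply extended Euclidean algorithm to find gcd.
We find integers such that 20*x0 + 29*y0 = 1

Step 3: Scale the particular solution.
Multiply by 7/1 = 7:
k = -91, l = 63

Step 4: Verify.
20*(-91) + 29*(63) = 7 = 7 ✓

k = -91, l = 63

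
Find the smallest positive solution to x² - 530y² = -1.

We need x² = 530y² - 1. Try successive y:
y = 1: x² = 530·1² - 1 = 529 = 23² ✓
Check: 23² - 530·1² = 529 - 530 = -1 ✓

x = 23, y = 1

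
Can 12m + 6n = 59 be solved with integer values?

Step 1: Compute gcd(12, 6).
gcd(12, 6) = 6

Step 2: Check divisibility.
Does 6 divide 59? 59 = 6 x 9 + 5, so no.

By the theorem on linear Diophantine equations, 12m + 6n = 59 has integer solutions if and only if gcd(12, 6) divides 59. Since 6 does not divide 59, no solutions exist.

No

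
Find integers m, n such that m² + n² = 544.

We need to find integers m, n > 0 such that m² + n² = 544.
Trying m = 12: n² = 544 - 12² = 544 - 144 = 400
n = 20
Check: 12² + 20² = 144 + 400 = 544 ✓

544 = 12² + 20²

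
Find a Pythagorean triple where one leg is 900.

We need the other leg and hypotenuse such that 900² + x² = c².
Take x = 301, c = 949: 900² + 301² = 810000 + 90601 = 900601 = 949² ✓
Triple: (301, 900, 949)

(301, 900, 949)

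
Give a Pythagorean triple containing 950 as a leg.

We need the other leg and hypotenuse such that 950² + x² = c².
Take x = 264, c = 986: 950² + 264² = 902500 + 69696 = 972196 = 986² ✓
Triple: (950, 264, 986)

(950, 264, 986)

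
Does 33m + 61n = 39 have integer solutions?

Step 1: Compute gcd(33, 61).
gcd(33, 61) = 1

Step 2: Check divisibility.
Does 1 divide 39? 39 = 1 x 39, so yes.

By the theorem on linear Diophantine equations, 33m + 61n = 39 has integer solutions if and only if gcd(33, 61) divides 39. Since 1 | 39, solutions exist.

Yes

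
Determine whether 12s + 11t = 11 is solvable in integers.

Step 1: Compute gcd(12, 11).
gcd(12, 11) = 1

Step 2: Check divisibility.
Does 1 divide 11? 11 = 1 x 11, so yes.

By the theorem on linear Diophantine equations, 12s + 11t = 11 has integer solutions if and only if gcd(12, 11) divides 11. Since 1 | 11, solutions exist.

Yes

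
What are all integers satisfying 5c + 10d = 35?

Step 1: Compute gcd(5, 10) = 5.
Since 5 divides 35, solutions exist.

Step 2: Find a particular solution using extended Euclidean algorithm.
We get c₀ = 7, d₀ = 0.
Check: 5*7 + 10*0 = 35 = 35 ✓

Step 3: Write the general solution.
c = 7 + (10/5)t = 7 + 2t
d = 0 - (5/5)t = 0 - 1t
for any integer t.

c = 7 + 2t, d = 0 - 1t for integer t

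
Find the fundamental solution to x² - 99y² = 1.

We seek the smallest positive integers (x, y) with x² - 99y² = 1, i.e., x² = 99y² + 1.
Try successive y values:
y = 1: x² = 99·1² + 1 = 100, x = 10 ✓

Verify: 10² - 99·1² = 100 - 99 = 1 ✓

x = 10, y = 1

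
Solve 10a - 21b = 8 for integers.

Step 1: Check solvability.
gcd(10, 21) = 1
Since 1 divides 8, solutions exist.

Step 2: Apply extended Euclidean algorithm to find gcd.
We find integers such that 10*x0 + 21*y0 = 1

Step 3: Scale the particular solution.
Multiply by 8/1 = 8:
a = -16, b = -8

Step 4: Verify.
10*(-16) - 21*(-8) = 8 = 8 ✓

a = -16, b = -8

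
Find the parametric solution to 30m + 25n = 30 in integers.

Step 1: Compute gcd(30, 25) = 5.
Since 5 divides 30, solutions exist.

Step 2: Find a particular solution using extended Euclidean algorithm.
We get m₀ = 6, n₀ = -6.
Check: 30*6 + 25*-6 = 30 = 30 ✓

Step 3: Write the general solution.
m = 6 + (25/5)t = 6 + 5t
n = -6 - (30/5)t = -6 - 6t
for any integer t.

m = 6 + 5t, n = -6 - 6t for integer t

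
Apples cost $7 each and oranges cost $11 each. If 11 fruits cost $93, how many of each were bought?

Let a = apples, o = oranges.
a + o = 11
7a + 11o = 93
Substitute o = 11 - a:
7a + 11(11 - a) = 93
(7 - 11)a = 93 - 121
-4a = -28
a = 7, o = 11 - 7 = 4

Apples: 7, Oranges: 4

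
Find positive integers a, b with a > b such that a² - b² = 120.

Factor: a² - b² = (a+b)(a-b) = 120.
We need two factors of 120 with the same parity.
Use a+b = 60 and a-b = 2 (product 60·2 = 120).
Adding: 2a = 62, so a = 31.
Subtracting: 2b = 58, so b = 29.
Check: 31² - 29² = 961 - 841 = 120 ✓

a = 31, b = 29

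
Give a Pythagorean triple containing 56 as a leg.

We need the other leg and hypotenuse such that 56² + x² = c².
Take x = 783, c = 785: 56² + 783² = 3136 + 613089 = 616225 = 785² ✓
Triple: (783, 56, 785)

(783, 56, 785)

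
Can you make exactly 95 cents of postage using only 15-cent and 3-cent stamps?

We need non-negative x, y with 15x + 3y = 95.
gcd(15, 3) = 3, and 3 does not divide 95.
No integer solutions exist, so certainly no non-negative ones.

No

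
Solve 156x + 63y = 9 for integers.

Step 1: Check solvability.
gcd(156, 63) = 3
Since 3 divides 9, solutions exist.

Step 2: Apply extended Euclidean algorithm to find gcd.
We find integers such that 156*x0 + 63*y0 = 3

Step 3: Scale the particular solution.
Multiply by 9/3 = 3:
x = -6, y = 15

Step 4: Verify.
156*(-6) + 63*(15) = 9 = 9 ✓

x = -6, y = 15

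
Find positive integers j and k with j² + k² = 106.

We need to find integers j, k > 0 such that j² + k² = 106.
Trying j = 5: k² = 106 - 5² = 106 - 25 = 81
k = 9
Check: 5² + 9² = 25 + 81 = 106 ✓

106 = 5² + 9²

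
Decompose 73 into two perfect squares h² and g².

We need to find integers h, g > 0 such that h² + g² = 73.
Trying h = 3: g² = 73 - 3² = 73 - 9 = 64
g = 8
Check: 3² + 8² = 9 + 64 = 73 ✓

73 = 3² + 8²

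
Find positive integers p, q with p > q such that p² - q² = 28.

Factor: p² - q² = (p+q)(p-q) = 28.
We need two factors of 28 with the same parity.
Use p+q = 14 and p-q = 2 (product 14·2 = 28).
Adding: 2p = 16, so p = 8.
Subtracting: 2q = 12, so q = 6.
Check: 8² - 6² = 64 - 36 = 28 ✓

p = 8, q = 6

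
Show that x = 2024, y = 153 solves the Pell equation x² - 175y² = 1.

Compute x² = 2024² = 4096576
Compute 175y² = 175·153² = 175·23409 = 4096575
x² - 175y² = 4096576 - 4096575 = 1
Since this equals 1, (2024, 153) is a solution.

Yes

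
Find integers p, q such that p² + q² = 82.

We need to find integers p, q > 0 such that p² + q² = 82.
Trying p = 1: q² = 82 - 1² = 82 - 1 = 81
q = 9
Check: 1² + 9² = 1 + 81 = 82 ✓

82 = 1² + 9²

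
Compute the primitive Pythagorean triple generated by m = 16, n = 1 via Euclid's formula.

a = m² - n² = 16² - 1² = 256 - 1 = 255
b = 2mn = 2·16·1 = 32
c = m² + n² = 256 + 1 = 257
Verify: 255² + 32² = 65025 + 1024 = 66049 = 257² ✓

(255, 32, 257)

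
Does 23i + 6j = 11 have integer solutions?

Step 1: Compute gcd(23, 6).
gcd(23, 6) = 1

Step 2: Check divisibility.
Does 1 divide 11? 11 = 1 x 11, so yes.

By the theorem on linear Diophantine equations, 23i + 6j = 11 has integer solutions if and only if gcd(23, 6) divides 11. Since 1 | 11, solutions exist.

Yes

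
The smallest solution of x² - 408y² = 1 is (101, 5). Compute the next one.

Solutions to x² - Dy² = 1 are generated by powers of (x₀ + y₀√D).
The next solution satisfies x₁ + y₁√408 = (x₀ + y₀√408)², giving:
x₁ = x₀² + 408y₀² = 101² + 408·5² = 10201 + 10200 = 20401
y₁ = 2x₀y₀ = 2·101·5 = 1010

Verify: 20401² - 408·1010² = 416200801 - 416200800 = 1 ✓

x = 20401, y = 1010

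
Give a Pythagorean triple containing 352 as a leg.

We need the other leg and hypotenuse such that 352² + x² = c².
Take x = 135, c = 377: 352² + 135² = 123904 + 18225 = 142129 = 377² ✓
Triple: (135, 352, 377)

(135, 352, 377)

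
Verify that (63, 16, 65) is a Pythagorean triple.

Compute a² + b²:
63² + 16² = 3969 + 256 = 4225
Compute c²:
65² = 4225
Since 4225 = 4225, it is a Pythagorean triple.

Yes, it is a Pythagorean triple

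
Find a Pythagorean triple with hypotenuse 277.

We need a² + b² = 277² = 76729.
Trying: 115² + 252² = 13225 + 63504 = 76729 ✓

(115, 252, 277)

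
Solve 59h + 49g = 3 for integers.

Step 1: Check solvability.
gcd(59, 49) = 1
Since 1 divides 3, solutions exist.

Step 2: Apply extended Euclidean algorithm to find gcd.
We find integers such that 59*x0 + 49*y0 = 1

Step 3: Scale the particular solution.
Multiply by 3/1 = 3:
h = 15, g = -18

Step 4: Verify.
59*(15) + 49*(-18) = 3 = 3 ✓

h = 15, g = -18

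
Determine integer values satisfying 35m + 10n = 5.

Step 1: Check solvability.
gcd(35, 10) = 5
Since 5 divides 5, solutions exist.

Step 2: Apply extended Euclidean algorithm to find gcd.
We find integers such that 35*x0 + 10*y0 = 5

Step 3: Scale the particular solution.
Multiply by 5/5 = 1:
m = 1, n = -3

Step 4: Verify.
35*(1) + 10*(-3) = 5 = 5 ✓

m = 1, n = -3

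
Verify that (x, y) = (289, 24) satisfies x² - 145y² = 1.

Compute x² = 289² = 83521
Compute 145y² = 145·24² = 145·576 = 83520
x² - 145y² = 83521 - 83520 = 1
Since this equals 1, (289, 24) is a solution.

Yes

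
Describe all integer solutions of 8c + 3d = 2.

Step 1: Compute gcd(8, 3) = 1.
Since 1 divides 2, solutions exist.

Step 2: Find a particular solution using extended Euclidean algorithm.
We get c₀ = -2, d₀ = 6.
Check: 8*-2 + 3*6 = 2 = 2 ✓

Step 3: Write the general solution.
c = -2 + (3/1)t = -2 + 3t
d = 6 - (8/1)t = 6 - 8t
for any integer t.

c = -2 + 3t, d = 6 - 8t for integer t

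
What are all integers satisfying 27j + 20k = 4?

Step 1: Compute gcd(27, 20) = 1.
Since 1 divides 4, solutions exist.

Step 2: Find a particular solution using extended Euclidean algorithm.
We get j₀ = 12, k₀ = -16.
Check: 27*12 + 20*-16 = 4 = 4 ✓

Step 3: Write the general solution.
j = 12 + (20/1)t = 12 + 20t
k = -16 - (27/1)t = -16 - 27t
for any integer t.

j = 12 + 20t, k = -16 - 27t for integer t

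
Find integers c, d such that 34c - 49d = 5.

Step 1: Check solvability.
gcd(34, 49) = 1
Since 1 divides 5, solutions exist.

Step 2: Apply extended Euclidean algorithm to find gcd.
We find integers such that 34*x0 + 49*y0 = 1

Step 3: Scale the particular solution.
Multiply by 5/1 = 5:
c = 65, d = 45

Step 4: Verify.
34*(65) - 49*(45) = 5 = 5 ✓

c = 65, d = 45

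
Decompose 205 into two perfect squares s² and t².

We need to find integers s, t > 0 such that s² + t² = 205.
Trying s = 3: t² = 205 - 3² = 205 - 9 = 196
t = 14
Check: 3² + 14² = 9 + 196 = 205 ✓

205 = 3² + 14²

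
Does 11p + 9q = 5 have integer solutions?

Step 1: Compute gcd(11, 9).
gcd(11, 9) = 1

Step 2: Check divisibility.
Does 1 divide 5? 5 = 1 x 5, so yes.

By the theorem on linear Diophantine equations, 11p + 9q = 5 has integer solutions if and only if gcd(11, 9) divides 5. Since 1 | 5, solutions exist.

Yes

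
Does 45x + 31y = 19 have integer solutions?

Step 1: Compute gcd(45, 31).
gcd(45, 31) = 1

Step 2: Check divisibility.
Does 1 divide 19? 19 = 1 x 19, so yes.

By the theorem on linear Diophantine equations, 45x + 31y = 19 has integer solutions if and only if gcd(45, 31) divides 19. Since 1 | 19, solutions exist.

Yes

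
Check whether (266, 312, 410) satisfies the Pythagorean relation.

Compute a² + b²:
266² + 312² = 70756 + 97344 = 168100
Compute c²:
410² = 168100
Since 168100 = 168100, it is a Pythagorean triple.

Yes, it is a Pythagorean triple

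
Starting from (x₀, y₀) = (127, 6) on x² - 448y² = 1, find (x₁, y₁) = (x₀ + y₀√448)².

Solutions to x² - Dy² = 1 are generated by powers of (x₀ + y₀√D).
The next solution satisfies x₁ + y₁√448 = (x₀ + y₀√448)², giving:
x₁ = x₀² + 448y₀² = 127² + 448·6² = 16129 + 16128 = 32257
y₁ = 2x₀y₀ = 2·127·6 = 1524

Verify: 32257² - 448·1524² = 1040514049 - 1040514048 = 1 ✓

x = 32257, y = 1524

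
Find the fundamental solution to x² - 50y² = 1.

We seek the smallest positive integers (x, y) with x² - 50y² = 1, i.e., x² = 50y² + 1.
Try successive y values:
y = 1: x² = 50·1² + 1 = 51, not a perfect square
y = 2: x² = 50·2² + 1 = 201, not a perfect square
y = 3: x² = 50·3² + 1 = 451, not a perfect square
... continuing the search (or via continued fractions) ...
y = 14: x² = 50·14² + 1 = 9801, x = 99 ✓

Verify: 99² - 50·14² = 9801 - 9800 = 1 ✓

x = 99, y = 14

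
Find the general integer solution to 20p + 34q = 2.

Step 1: Compute gcd(20, 34) = 2.
Since 2 divides 2, solutions exist.

Step 2: Find a particular solution using extended Euclidean algorithm.
We get p₀ = -5, q₀ = 3.
Check: 20*-5 + 34*3 = 2 = 2 ✓

Step 3: Write the general solution.
p = -5 + (34/2)t = -5 + 17t
q = 3 - (20/2)t = 3 - 10t
for any integer t.

p = -5 + 17t, q = 3 - 10t for integer t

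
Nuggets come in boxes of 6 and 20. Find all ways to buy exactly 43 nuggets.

We need non-negative integers (x, y) with 6x + 20y = 43.
For each x in 0..7, check if 43 - 6x is a non-negative multiple of 20.
No x yields an integer y ≥ 0.

No solution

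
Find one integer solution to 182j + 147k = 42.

Step 1: Check solvability.
gcd(182, 147) = 7
Since 7 divides 42, solutions exist.

Step 2: Apply extended Euclidean algorithm to find gcd.
We find integers such that 182*x0 + 147*y0 = 7

Step 3: Scale the particular solution.
Multiply by 42/7 = 6:
j = -24, k = 30

Step 4: Verify.
182*(-24) + 147*(30) = 42 = 42 ✓

j = -24, k = 30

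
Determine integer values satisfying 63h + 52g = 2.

Step 1: Check solvability.
gcd(63, 52) = 1
Since 1 divides 2, solutions exist.

Step 2: Apply extended Euclidean algorithm to find gcd.
We find integers such that 63*x0 + 52*y0 = 1

Step 3: Scale the particular solution.
Multiply by 2/1 = 2:
h = 38, g = -46

Step 4: Verify.
63*(38) + 52*(-46) = 2 = 2 ✓

h = 38, g = -46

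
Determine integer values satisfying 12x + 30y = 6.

Step 1: Check solvability.
gcd(12, 30) = 6
Since 6 divides 6, solutions exist.

Step 2: Apply extended Euclidean algorithm to find gcd.
We find integers such that 12*x0 + 30*y0 = 6

Step 3: Scale the particular solution.
Multiply by 6/6 = 1:
x = -2, y = 1

Step 4: Verify.
12*(-2) + 30*(1) = 6 = 6 ✓

x = -2, y = 1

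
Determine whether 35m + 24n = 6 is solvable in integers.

Step 1: Compute gcd(35, 24).
gcd(35, 24) = 1

Step 2: Check divisibility.
Does 1 divide 6? 6 = 1 x 6, so yes.

By the theorem on linear Diophantine equations, 35m + 24n = 6 has integer solutions if and only if gcd(35, 24) divides 6. Since 1 | 6, solutions exist.

Yes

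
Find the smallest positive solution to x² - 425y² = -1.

We need x² = 425y² - 1. Try successive y:
y = 1: x² = 425·1² - 1 = 424, not a perfect square
y = 2: x² = 425·2² - 1 = 1699, not a perfect square
y = 3: x² = 425·3² - 1 = 3824, not a perfect square
...
y = 13: x² = 425·13² - 1 = 71824 = 268² ✓
Check: 268² - 425·13² = 71824 - 71825 = -1 ✓

x = 268, y = 13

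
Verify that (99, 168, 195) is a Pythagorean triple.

Compute a² + b²:
99² + 168² = 9801 + 28224 = 38025
Compute c²:
195² = 38025
Since 38025 = 38025, it is a Pythagorean triple.

Yes, it is a Pythagorean triple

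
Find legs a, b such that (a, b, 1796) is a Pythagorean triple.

We need a² + b² = 1796² = 3225616.
Trying: 1404² + 1120² = 1971216 + 1254400 = 3225616 ✓

(1404, 1120, 1796)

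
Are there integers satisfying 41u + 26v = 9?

Step 1: Compute gcd(41, 26).
gcd(41, 26) = 1

Step 2: Check divisibility.
Does 1 divide 9? 9 = 1 x 9, so yes.

By the theorem on linear Diophantine equations, 41u + 26v = 9 has integer solutions if and only if gcd(41, 26) divides 9. Since 1 | 9, solutions exist.

Yes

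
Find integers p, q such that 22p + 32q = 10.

Step 1: Check solvability.
gcd(22, 32) = 2
Since 2 divides 10, solutions exist.

Step 2: Apply extended Euclidean algorithm to find gcd.
We find integers such that 22*x0 + 32*y0 = 2

Step 3: Scale the particular solution.
Multiply by 10/2 = 5:
p = 15, q = -10

Step 4: Verify.
22*(15) + 32*(-10) = 10 = 10 ✓

p = 15, q = -10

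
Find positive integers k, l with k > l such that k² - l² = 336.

Factor: k² - l² = (k+l)(k-l) = 336.
We need two factors of 336 with the same parity.
Use k+l = 168 and k-l = 2 (product 168·2 = 336).
Adding: 2k = 170, so k = 85.
Subtracting: 2l = 166, so l = 83.
Check: 85² - 83² = 7225 - 6889 = 336 ✓

k = 85, l = 83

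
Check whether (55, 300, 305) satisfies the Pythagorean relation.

Compute a² + b²:
55² + 300² = 3025 + 90000 = 93025
Compute c²:
305² = 93025
Since 93025 = 93025, it is a Pythagorean triple.

Yes, it is a Pythagorean triple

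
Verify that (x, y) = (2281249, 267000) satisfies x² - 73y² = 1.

Compute x² = 2281249² = 5204097000001
Compute 73y² = 73·267000² = 73·71289000000 = 5204097000000
x² - 73y² = 5204097000001 - 5204097000000 = 1
Since this equals 1, (2281249, 267000) is a solution.

Yes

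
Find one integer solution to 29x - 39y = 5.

Step 1: Check solvability.
gcd(29, 39) = 1
Since 1 divides 5, solutions exist.

Step 2: Apply extended Euclidean algorithm to find gcd.
We find integers such that 29*x0 + 39*y0 = 1

Step 3: Scale the particular solution.
Multiply by 5/1 = 5:
x = -20, y = -15

Step 4: Verify.
29*(-20) - 39*(-15) = 5 = 5 ✓

x = -20, y = -15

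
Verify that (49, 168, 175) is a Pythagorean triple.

Compute a² + b² = 49² + 168² = 2401 + 28224 = 30625
Compute c² = 175² = 30625
Since 30625 = 30625, confirmed.

Yes, it is a Pythagorean triple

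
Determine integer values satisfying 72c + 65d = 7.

Step 1: Check solvability.
gcd(72, 65) = 1
Since 1 divides 7, solutions exist.

Step 2: Apply extended Euclidean algorithm to find gcd.
We find integers such that 72*x0 + 65*y0 = 1

Step 3: Scale the particular solution.
Multiply by 7/1 = 7:
c = 196, d = -217

Step 4: Verify.
72*(196) + 65*(-217) = 7 = 7 ✓

c = 196, d = -217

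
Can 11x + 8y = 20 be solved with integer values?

Step 1: Compute gcd(11, 8).
gcd(11, 8) = 1

Step 2: Check divisibility.
Does 1 divide 20? 20 = 1 x 20, so yes.

By the theorem on linear Diophantine equations, 11x + 8y = 20 has integer solutions if and only if gcd(11, 8) divides 20. Since 1 | 20, solutions exist.

Yes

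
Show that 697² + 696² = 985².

Compute a² + b² = 697² + 696² = 485809 + 484416 = 970225
Compute c² = 985² = 970225
Since 970225 = 970225, confirmed.

Yes, it is a Pythagorean triple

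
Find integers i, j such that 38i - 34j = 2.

Step 1: Check solvability.
gcd(38, 34) = 2
Since 2 divides 2, solutions exist.

Step 2: Apply extended Euclidean algorithm to find gcd.
We find integers such that 38*x0 + 34*y0 = 2

Step 3: Scale the particular solution.
Multiply by 2/2 = 1:
i = -8, j = -9

Step 4: Verify.
38*(-8) - 34*(-9) = 2 = 2 ✓

i = -8, j = -9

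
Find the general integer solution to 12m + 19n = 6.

Step 1: Compute gcd(12, 19) = 1.
Since 1 divides 6, solutions exist.

Step 2: Find a particular solution using extended Euclidean algorithm.
We get m₀ = 48, n₀ = -30.
Check: 12*48 + 19*-30 = 6 = 6 ✓

Step 3: Write the general solution.
m = 48 + (19/1)t = 48 + 19t
n = -30 - (12/1)t = -30 - 12t
for any integer t.

m = 48 + 19t, n = -30 - 12t for integer t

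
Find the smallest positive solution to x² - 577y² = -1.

We need x² = 577y² - 1. Try successive y:
y = 1: x² = 577·1² - 1 = 576 = 24² ✓
Check: 24² - 577·1² = 576 - 577 = -1 ✓

x = 24, y = 1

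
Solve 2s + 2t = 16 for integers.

Step 1: Check solvability.
gcd(2, 2) = 2
Since 2 divides 16, solutions exist.

Step 2: Apply extended Euclidean algorithm to find gcd.
We find integers such that 2*x0 + 2*y0 = 2

Step 3: Scale the particular solution.
Multiply by 16/2 = 8:
s = 0, t = 8

Step 4: Verify.
2*(0) + 2*(8) = 16 = 16 ✓

s = 0, t = 8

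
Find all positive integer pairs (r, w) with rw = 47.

The positive divisors of 47 are: 1, 47.
Each divisor d gives the pair (d, 47/d):
(1, 47), (47, 1)

(1, 47), (47, 1)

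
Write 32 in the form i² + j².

We need to find integers i, j > 0 such that i² + j² = 32.
Trying i = 4: j² = 32 - 4² = 32 - 16 = 16
j = 4
Check: 4² + 4² = 16 + 16 = 32 ✓

32 = 4² + 4²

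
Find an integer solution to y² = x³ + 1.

Try small integer x values and check whether x³ + 1 is a perfect square.
x = 0: x³ + 1 = 0³ + 1 = 0 + 1 = 1
Is 1 a perfect square? 1² = 1 ✓
So (x, y) = (0, -1) is a solution.

x = 0, y = -1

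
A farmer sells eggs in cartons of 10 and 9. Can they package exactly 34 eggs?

We need non-negative a, b with 10a + 9b = 34.
gcd(10, 9) = 1 divides 34, but no a in [0, 3] gives non-negative b.

No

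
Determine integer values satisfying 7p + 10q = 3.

Step 1: Check solvability.
gcd(7, 10) = 1
Since 1 divides 3, solutions exist.

Step 2: Apply extended Euclidean algorithm to find gcd.
We find integers such that 7*x0 + 10*y0 = 1

Step 3: Scale the particular solution.
Multiply by 3/1 = 3:
p = 9, q = -6

Step 4: Verify.
7*(9) + 10*(-6) = 3 = 3 ✓

p = 9, q = -6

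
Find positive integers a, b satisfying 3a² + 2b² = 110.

Try small values of a and check whether (110 - 3a²)/2 is a perfect square.
a = 6: 3·6² = 108, so 2b² = 110 - 108 = 2, giving b² = 1, b = 1.
Check: 3·6² + 2·1² = 108 + 2 = 110 ✓

a = 6, b = 1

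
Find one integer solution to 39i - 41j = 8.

Step 1: Check solvability.
gcd(39, 41) = 1
Since 1 divides 8, solutions exist.

Step 2: Apply extended Euclidean algorithm to find gcd.
We find integers such that 39*x0 + 41*y0 = 1

Step 3: Scale the particular solution.
Multiply by 8/1 = 8:
i = 160, j = 152

Step 4: Verify.
39*(160) - 41*(152) = 8 = 8 ✓

i = 160, j = 152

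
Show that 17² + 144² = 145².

Compute a² + b² = 17² + 144² = 289 + 20736 = 21025
Compute c² = 145² = 21025
Since 21025 = 21025, confirmed.

Yes, it is a Pythagorean triple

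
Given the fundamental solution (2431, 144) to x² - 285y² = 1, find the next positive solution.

Solutions to x² - Dy² = 1 are generated by powers of (x₀ + y₀√D).
The next solution satisfies x₁ + y₁√285 = (x₀ + y₀√285)², giving:
x₁ = x₀² + 285y₀² = 2431² + 285·144² = 5909761 + 5909760 = 11819521
y₁ = 2x₀y₀ = 2·2431·144 = 700128

Verify: 11819521² - 285·700128² = 139701076669441 - 139701076669440 = 1 ✓

x = 11819521, y = 700128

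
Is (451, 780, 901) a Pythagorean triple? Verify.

Compute a² + b² = 451² + 780² = 203401 + 608400 = 811801
Compute c² = 901² = 811801
Since 811801 = 811801, confirmed.

Yes, it is a Pythagorean triple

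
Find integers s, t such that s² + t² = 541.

We need to find integers s, t > 0 such that s² + t² = 541.
Trying s = 10: t² = 541 - 10² = 541 - 100 = 441
t = 21
Check: 10² + 21² = 100 + 441 = 541 ✓

541 = 10² + 21²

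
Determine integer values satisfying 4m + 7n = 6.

Step 1: Check solvability.
gcd(4, 7) = 1
Since 1 divides 6, solutions exist.

Step 2: Apply extended Euclidean algorithm to find gcd.
We find integers such that 4*x0 + 7*y0 = 1

Step 3: Scale the particular solution.
Multiply by 6/1 = 6:
m = 12, n = -6

Step 4: Verify.
4*(12) + 7*(-6) = 6 = 6 ✓

m = 12, n = -6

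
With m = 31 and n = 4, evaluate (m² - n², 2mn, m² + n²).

a = m² - n² = 961 - 16 = 945
b = 2mn = 2·31·4 = 248
c = m² + n² = 961 + 16 = 977
Verify: 945² + 248² = 893025 + 61504 = 954529 = 977² ✓

(945, 248, 977)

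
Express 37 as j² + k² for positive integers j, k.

We need to find integers j, k > 0 such that j² + k² = 37.
Trying j = 1: k² = 37 - 1² = 37 - 1 = 36
k = 6
Check: 1² + 6² = 1 + 36 = 37 ✓

37 = 1² + 6²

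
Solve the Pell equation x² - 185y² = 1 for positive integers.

We seek the smallest positive integers (x, y) with x² - 185y² = 1, i.e., x² = 185y² + 1.
Try successive y values:
y = 1: x² = 185·1² + 1 = 186, not a perfect square
y = 2: x² = 185·2² + 1 = 741, not a perfect square
y = 3: x² = 185·3² + 1 = 1666, not a perfect square
... continuing the search (or via continued fractions) ...
y = 680: x² = 185·680² + 1 = 85544001, x = 9249 ✓

Verify: 9249² - 185·680² = 85544001 - 85544000 = 1 ✓

x = 9249, y = 680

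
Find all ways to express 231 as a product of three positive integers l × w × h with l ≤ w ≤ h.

Iterate l from 1 to ⌊231^(1/3)⌋. For each l dividing 231, iterate w ≥ l with w dividing 231/l, and set h = 231/(l·w).
Triples found (5): (1×1×231), (1×3×77), (1×7×33), (1×11×21), (3×7×11)

(1×1×231), (1×3×77), (1×7×33), (1×11×21), (3×7×11)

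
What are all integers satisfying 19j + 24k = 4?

Step 1: Compute gcd(19, 24) = 1.
Since 1 divides 4, solutions exist.

Step 2: Find a particular solution using extended Euclidean algorithm.
We get j₀ = -20, k₀ = 16.
Check: 19*-20 + 24*16 = 4 = 4 ✓

Step 3: Write the general solution.
j = -20 + (24/1)t = -20 + 24t
k = 16 - (19/1)t = 16 - 19t
for any integer t.

j = -20 + 24t, k = 16 - 19t for integer t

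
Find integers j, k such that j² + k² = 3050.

We need to find integers j, k > 0 such that j² + k² = 3050.
Trying j = 5: k² = 3050 - 5² = 3050 - 25 = 3025
k = 55
Check: 5² + 55² = 25 + 3025 = 3050 ✓

3050 = 5² + 55²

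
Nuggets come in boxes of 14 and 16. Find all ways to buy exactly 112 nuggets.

We need non-negative integers (x, y) with 14x + 16y = 112.
For each x in 0..8, check if 112 - 14x is a non-negative multiple of 16.
x = 0: 16y = 112, y = 7 ✓
x = 8: 16y = 0, y = 0 ✓

(0 boxes of 14, 7 boxes of 16), (8 boxes of 14, 0 boxes of 16)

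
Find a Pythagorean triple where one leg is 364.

We need the other leg and hypotenuse such that 364² + x² = c².
Take x = 627, c = 725: 364² + 627² = 132496 + 393129 = 525625 = 725² ✓
Triple: (627, 364, 725)

(627, 364, 725)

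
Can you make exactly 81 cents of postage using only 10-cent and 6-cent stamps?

We need non-negative x, y with 10x + 6y = 81.
gcd(10, 6) = 2, and 2 does not divide 81.
No integer solutions exist, so certainly no non-negative ones.

No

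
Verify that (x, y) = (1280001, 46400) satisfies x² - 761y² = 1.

Compute x² = 1280001² = 1638402560001
Compute 761y² = 761·46400² = 761·2152960000 = 1638402560000
x² - 761y² = 1638402560001 - 1638402560000 = 1
Since this equals 1, (1280001, 46400) is a solution.

Yes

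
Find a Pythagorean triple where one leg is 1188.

We need the other leg and hypotenuse such that 1188² + x² = c².
Take x = 609, c = 1335: 1188² + 609² = 1411344 + 370881 = 1782225 = 1335² ✓
Triple: (609, 1188, 1335)

(609, 1188, 1335)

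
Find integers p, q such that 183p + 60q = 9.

Step 1: Check solvability.
gcd(183, 60) = 3
Since 3 divides 9, solutions exist.

Step 2: Apply extended Euclidean algorithm to find gcd.
We find integers such that 183*x0 + 60*y0 = 3

Step 3: Scale the particular solution.
Multiply by 9/3 = 3:
p = 3, q = -9

Step 4: Verify.
183*(3) + 60*(-9) = 9 = 9 ✓

p = 3, q = -9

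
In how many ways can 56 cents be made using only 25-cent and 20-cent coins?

We need non-negative integers (x, y) with 25x + 20y = 56.
For each x from 0 to 2, check if (56 - 25x) is a non-negative multiple of 20.
Solutions (x, y): none
Count: 0

0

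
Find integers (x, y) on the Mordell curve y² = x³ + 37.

Try small integer x values and check whether x³ + 37 is a perfect square.
x = -1: x³ + 37 = -1³ + 37 = -1 + 37 = 36
Is 36 a perfect square? 6² = 36 ✓
So (x, y) = (-1, -6) is a solution.

x = -1, y = -6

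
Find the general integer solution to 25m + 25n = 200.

Step 1: Compute gcd(25, 25) = 25.
Since 25 divides 200, solutions exist.

Step 2: Find a particular solution using extended Euclidean algorithm.
We get m₀ = 0, n₀ = 8.
Check: 25*0 + 25*8 = 200 = 200 ✓

Step 3: Write the general solution.
m = 0 + (25/25)t = 0 + 1t
n = 8 - (25/25)t = 8 - 1t
for any integer t.

m = 0 + 1t, n = 8 - 1t for integer t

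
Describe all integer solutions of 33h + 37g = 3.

Step 1: Compute gcd(33, 37) = 1.
Since 1 divides 3, solutions exist.

Step 2: Find a particular solution using extended Euclidean algorithm.
We get h₀ = 27, g₀ = -24.
Check: 33*27 + 37*-24 = 3 = 3 ✓

Step 3: Write the general solution.
h = 27 + (37/1)t = 27 + 37t
g = -24 - (33/1)t = -24 - 33t
for any integer t.

h = 27 + 37t, g = -24 - 33t for integer t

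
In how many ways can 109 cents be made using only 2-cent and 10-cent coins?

We need non-negative integers (x, y) with 2x + 10y = 109.
For each x from 0 to 54, check if (109 - 2x) is a non-negative multiple of 10.
Solutions (x, y): none
Count: 0

0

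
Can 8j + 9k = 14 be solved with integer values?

Step 1: Compute gcd(8, 9).
gcd(8, 9) = 1

Step 2: Check divisibility.
Does 1 divide 14? 14 = 1 x 14, so yes.

By the theorem on linear Diophantine equations, 8j + 9k = 14 has integer solutions if and only if gcd(8, 9) divides 14. Since 1 | 14, solutions exist.

Yes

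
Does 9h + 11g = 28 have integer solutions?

Step 1: Compute gcd(9, 11).
gcd(9, 11) = 1

Step 2: Check divisibility.
Does 1 divide 28? 28 = 1 x 28, so yes.

By the theorem on linear Diophantine equations, 9h + 11g = 28 has integer solutions if and only if gcd(9, 11) divides 28. Since 1 | 28, solutions exist.

Yes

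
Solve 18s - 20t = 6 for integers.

Step 1: Check solvability.
gcd(18, 20) = 2
Since 2 divides 6, solutions exist.

Step 2: Apply extended Euclidean algorithm to find gcd.
We find integers such that 18*x0 + 20*y0 = 2

Step 3: Scale the particular solution.
Multiply by 6/2 = 3:
s = -3, t = -3

Step 4: Verify.
18*(-3) - 20*(-3) = 6 = 6 ✓

s = -3, t = -3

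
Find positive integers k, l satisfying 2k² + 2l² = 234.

Try small values of k and check whether (234 - 2k²)/2 is a perfect square.
k = 9: 2·9² = 162, so 2l² = 234 - 162 = 72, giving l² = 36, l = 6.
Check: 2·9² + 2·6² = 162 + 72 = 234 ✓

k = 9, l = 6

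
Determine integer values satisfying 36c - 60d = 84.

Step 1: Check solvability.
gcd(36, 60) = 12
Since 12 divides 84, solutions exist.

Step 2: Apply extended Euclidean algorithm to find gcd.
We find integers such that 36*x0 + 60*y0 = 12

Step 3: Scale the particular solution.
Multiply by 84/12 = 7:
c = 14, d = 7

Step 4: Verify.
36*(14) - 60*(7) = 84 = 84 ✓

c = 14, d = 7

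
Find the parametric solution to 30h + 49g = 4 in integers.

Step 1: Compute gcd(30, 49) = 1.
Since 1 divides 4, solutions exist.

Step 2: Find a particular solution using extended Euclidean algorithm.
We get h₀ = 72, g₀ = -44.
Check: 30*72 + 49*-44 = 4 = 4 ✓

Step 3: Write the general solution.
h = 72 + (49/1)t = 72 + 49t
g = -44 - (30/1)t = -44 - 30t
for any integer t.

h = 72 + 49t, g = -44 - 30t for integer t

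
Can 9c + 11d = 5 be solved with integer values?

Step 1: Compute gcd(9, 11).
gcd(9, 11) = 1

Step 2: Check divisibility.
Does 1 divide 5? 5 = 1 x 5, so yes.

By the theorem on linear Diophantine equations, 9c + 11d = 5 has integer solutions if and only if gcd(9, 11) divides 5. Since 1 | 5, solutions exist.

Yes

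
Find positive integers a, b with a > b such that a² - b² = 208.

Factor: a² - b² = (a+b)(a-b) = 208.
We need two factors of 208 with the same parity.
Use a+b = 104 and a-b = 2 (product 104·2 = 208).
Adding: 2a = 106, so a = 53.
Subtracting: 2b = 102, so b = 51.
Check: 53² - 51² = 2809 - 2601 = 208 ✓

a = 53, b = 51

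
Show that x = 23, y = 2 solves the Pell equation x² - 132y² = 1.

Compute x² = 23² = 529
Compute 132y² = 132·2² = 132·4 = 528
x² - 132y² = 529 - 528 = 1
Since this equals 1, (23, 2) is a solution.

Yes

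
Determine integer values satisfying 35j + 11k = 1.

Step 1: Check solvability.
gcd(35, 11) = 1
Since 1 divides 1, solutions exist.

Step 2: Apply extended Euclidean algorithm to find gcd.
We find integers such that 35*x0 + 11*y0 = 1

Step 3: Scale the particular solution.
Multiply by 1/1 = 1:
j = -5, k = 16

Step 4: Verify.
35*(-5) + 11*(16) = 1 = 1 ✓

j = -5, k = 16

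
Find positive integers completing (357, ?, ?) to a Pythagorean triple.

We need the other leg and hypotenuse such that 357² + x² = c².
Take x = 76, c = 365: 357² + 76² = 127449 + 5776 = 133225 = 365² ✓
Triple: (357, 76, 365)

(357, 76, 365)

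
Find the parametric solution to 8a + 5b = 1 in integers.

Step 1: Compute gcd(8, 5) = 1.
Since 1 divides 1, solutions exist.

Step 2: Find a particular solution using extended Euclidean algorithm.
We get a₀ = 2, b₀ = -3.
Check: 8*2 + 5*-3 = 1 = 1 ✓

Step 3: Write the general solution.
a = 2 + (5/1)t = 2 + 5t
b = -3 - (8/1)t = -3 - 8t
for any integer t.

a = 2 + 5t, b = -3 - 8t for integer t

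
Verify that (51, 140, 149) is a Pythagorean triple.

Compute a² + b²:
51² + 140² = 2601 + 19600 = 22201
Compute c²:
149² = 22201
Since 22201 = 22201, it is a Pythagorean triple.

Yes, it is a Pythagorean triple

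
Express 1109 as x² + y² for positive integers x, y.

We need to find integers x, y > 0 such that x² + y² = 1109.
Trying x = 22: y² = 1109 - 22² = 1109 - 484 = 625
y = 25
Check: 22² + 25² = 484 + 625 = 1109 ✓

1109 = 22² + 25²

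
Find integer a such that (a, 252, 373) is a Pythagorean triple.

a² = c² - b² = 373² - 252² = 139129 - 63504 = 75625
a = sqrt(75625) = 275

275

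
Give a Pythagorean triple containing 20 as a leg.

We need the other leg and hypotenuse such that 20² + x² = c².
Take x = 21, c = 29: 20² + 21² = 400 + 441 = 841 = 29² ✓
Triple: (21, 20, 29)

(21, 20, 29)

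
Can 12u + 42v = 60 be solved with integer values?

Step 1: Compute gcd(12, 42).
gcd(12, 42) = 6

Step 2: Check divisibility.
Does 6 divide 60? 60 = 6 x 10, so yes.

By the theorem on linear Diophantine equations, 12u + 42v = 60 has integer solutions if and only if gcd(12, 42) divides 60. Since 6 | 60, solutions exist.

Yes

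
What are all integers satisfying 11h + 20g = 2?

Step 1: Compute gcd(11, 20) = 1.
Since 1 divides 2, solutions exist.

Step 2: Find a particular solution using extended Euclidean algorithm.
We get h₀ = -18, g₀ = 10.
Check: 11*-18 + 20*10 = 2 = 2 ✓

Step 3: Write the general solution.
h = -18 + (20/1)t = -18 + 20t
g = 10 - (11/1)t = 10 - 11t
for any integer t.

h = -18 + 20t, g = 10 - 11t for integer t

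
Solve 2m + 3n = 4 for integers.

Step 1: Check solvability.
gcd(2, 3) = 1
Since 1 divides 4, solutions exist.

Step 2: Apply extended Euclidean algorithm to find gcd.
We find integers such that 2*x0 + 3*y0 = 1

Step 3: Scale the particular solution.
Multiply by 4/1 = 4:
m = -4, n = 4

Step 4: Verify.
2*(-4) + 3*(4) = 4 = 4 ✓

m = -4, n = 4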